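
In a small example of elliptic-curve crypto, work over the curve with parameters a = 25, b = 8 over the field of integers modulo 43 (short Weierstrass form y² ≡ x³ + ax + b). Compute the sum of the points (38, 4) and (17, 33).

(41, 37)

(38, 4) + (17, 33). λ = (33 - 4)/(17 - 38) ≡ 29/22 mod 43. 22⁻¹ ≡ 2 (mod 43), so λ ≡ 15.
  x = λ² - 38 - 17 = 225 - 55 ≡ 41; y = λ·(38 - 41) - 4 ≡ 37. → (41, 37)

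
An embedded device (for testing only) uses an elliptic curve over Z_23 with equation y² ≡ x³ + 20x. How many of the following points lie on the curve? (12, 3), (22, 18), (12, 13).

(12, 3): 3² ≡ 9, rhs ≡ 13 → off.
(22, 18): 18² ≡ 2, rhs ≡ 2 → on.
(12, 13): 13² ≡ 8, rhs ≡ 13 → off.

1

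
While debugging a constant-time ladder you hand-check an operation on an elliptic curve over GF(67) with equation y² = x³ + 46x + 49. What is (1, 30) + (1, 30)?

(47, 24)

tangent at (1, 30): λ = (3·1² + 46)/(2·30) ≡ 49/60. 60⁻¹ ≡ 19 (mod 67), so λ ≡ 49·19 ≡ 60.
  x = λ² - 1 - 1 = 3600 - 2 ≡ 47; y = λ·(1 - 47) - 30 ≡ 24. → (47, 24)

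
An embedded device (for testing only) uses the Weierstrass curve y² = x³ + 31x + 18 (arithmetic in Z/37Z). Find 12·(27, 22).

(28, 3)

Write P = (27, 22).
Double-and-add on 12 = (1100)₂. Start with P = (27, 22) for the leading 1-bit.
double: tangent at (27, 22): λ = (3·27² + 31)/(2·22) ≡ 35/7. 7⁻¹ ≡ 16 (mod 37), so λ ≡ 35·16 ≡ 5.
  x = λ² - 27 - 27 = 25 - 54 ≡ 8; y = λ·(27 - 8) - 22 ≡ 36. → (8, 36)
add P: (8, 36) + (27, 22). λ = (22 - 36)/(27 - 8) ≡ 23/19 mod 37. 19⁻¹ ≡ 2 (mod 37) since 19·2 = 38 ≡ 1, so λ ≡ 9.
  x = λ² - 8 - 27 = 81 - 35 ≡ 9; y = λ·(8 - 9) - 36 ≡ 29. → (9, 29)
double: tangent at (9, 29): λ = (3·9² + 31)/(2·29) ≡ 15/21. 21⁻¹ ≡ 30 (mod 37), so λ ≡ 15·30 ≡ 6.
  x = λ² - 9 - 9 = 36 - 18 ≡ 18; y = λ·(9 - 18) - 29 ≡ 28. → (18, 28)
double: tangent at (18, 28): λ = (3·18² + 31)/(2·28) ≡ 4/19. 19⁻¹ ≡ 2 (mod 37), so λ ≡ 4·2 ≡ 8.
  x = λ² - 18 - 18 = 64 - 36 ≡ 28; y = λ·(18 - 28) - 28 ≡ 3. → (28, 3)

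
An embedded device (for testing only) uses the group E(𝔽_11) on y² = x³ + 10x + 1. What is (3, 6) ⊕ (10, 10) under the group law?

(10, 1)

(3, 6) + (10, 10). λ = (10 - 6)/(10 - 3) ≡ 4/7 mod 11. 7⁻¹ ≡ 8 (mod 11), so λ ≡ 10.
  x = λ² - 3 - 10 = 100 - 13 ≡ 10; y = λ·(3 - 10) - 6 ≡ 1. → (10, 1)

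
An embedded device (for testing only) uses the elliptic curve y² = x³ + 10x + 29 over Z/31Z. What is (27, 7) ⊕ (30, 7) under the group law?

(27, 7) + (30, 7). λ = (7 - 7)/(30 - 27) ≡ 0/3 mod 31. 3⁻¹ ≡ 21 (mod 31), so λ ≡ 0.
  x = λ² - 27 - 30 = 0 - 57 ≡ 5; y = λ·(27 - 5) - 7 ≡ 24. → (5, 24)

(5, 24)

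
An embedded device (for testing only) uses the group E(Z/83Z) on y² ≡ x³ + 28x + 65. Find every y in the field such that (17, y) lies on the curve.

15, 68

x³ + 28x + 65 = 5454 ≡ 59 (mod 83).
Square roots of 59 mod 83: 15 and 68 (since 15² = 225 ≡ 59).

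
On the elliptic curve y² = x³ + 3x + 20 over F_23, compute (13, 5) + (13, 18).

O

The two points share x = 13 and their y-coordinates satisfy 5 + 18 ≡ 0 (mod 23), so they are inverses. Their sum is 𝒪.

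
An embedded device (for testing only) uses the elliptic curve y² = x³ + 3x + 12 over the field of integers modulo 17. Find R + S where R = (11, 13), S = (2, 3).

(11, 13) + (2, 3). λ = (3 - 13)/(2 - 11) ≡ 7/8 mod 17. 8⁻¹ ≡ 15 (mod 17) since 8·15 = 120 ≡ 1, so λ ≡ 3.
  x = λ² - 11 - 2 = 9 - 13 ≡ 13; y = λ·(11 - 13) - 13 ≡ 15. → (13, 15)

(13, 15)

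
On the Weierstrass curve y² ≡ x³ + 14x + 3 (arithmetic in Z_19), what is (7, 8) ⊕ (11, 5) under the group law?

(7, 8) + (11, 5). λ = (5 - 8)/(11 - 7) ≡ 16/4 mod 19. 4⁻¹ ≡ 5 (mod 19), so λ ≡ 4.
  x = λ² - 7 - 11 = 16 - 18 ≡ 17; y = λ·(7 - 17) - 8 ≡ 9. → (17, 9)

(17, 9)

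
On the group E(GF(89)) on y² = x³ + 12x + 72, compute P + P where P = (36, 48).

tangent at (36, 48): λ = (3·36² + 12)/(2·48) ≡ 73/7. 7⁻¹ ≡ 51 (mod 89), so λ ≡ 73·51 ≡ 74.
  x = λ² - 36 - 36 = 5476 - 72 ≡ 64; y = λ·(36 - 64) - 48 ≡ 16. → (64, 16)

(64, 16)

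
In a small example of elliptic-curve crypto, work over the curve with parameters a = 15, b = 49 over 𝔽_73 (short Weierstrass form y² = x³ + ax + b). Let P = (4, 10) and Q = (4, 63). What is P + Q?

O

The two points share x = 4 and their y-coordinates satisfy 10 + 63 ≡ 0 (mod 73), so they are inverses. Their sum is ∞.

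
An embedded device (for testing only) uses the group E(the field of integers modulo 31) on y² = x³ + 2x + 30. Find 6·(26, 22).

Write G = (26, 22).
Double-and-add on 6 = (110)₂. Start with G = (26, 22) for the leading 1-bit.
double: tangent at (26, 22): λ = (3·26² + 2)/(2·22) ≡ 15/13. 13⁻¹ ≡ 12 (mod 31), so λ ≡ 15·12 ≡ 25.
  x = λ² - 26 - 26 = 625 - 52 ≡ 15; y = λ·(26 - 15) - 22 ≡ 5. → (15, 5)
add G: (15, 5) + (26, 22). λ = (22 - 5)/(26 - 15) ≡ 17/11 mod 31. 11⁻¹ ≡ 17 (mod 31), so λ ≡ 10.
  x = λ² - 15 - 26 = 100 - 41 ≡ 28; y = λ·(15 - 28) - 5 ≡ 20. → (28, 20)
double: tangent at (28, 20): λ = (3·28² + 2)/(2·20) ≡ 29/9. 9⁻¹ ≡ 7 (mod 31), so λ ≡ 29·7 ≡ 17.
  x = λ² - 28 - 28 = 289 - 56 ≡ 16; y = λ·(28 - 16) - 20 ≡ 29. → (16, 29)

(16, 29)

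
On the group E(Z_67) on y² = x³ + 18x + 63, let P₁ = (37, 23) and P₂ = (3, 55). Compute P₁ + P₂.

(36, 47)

(37, 23) + (3, 55). λ = (55 - 23)/(3 - 37) ≡ 32/33 mod 67. 33⁻¹ ≡ 65 (mod 67) since 33·65 = 2145 ≡ 1, so λ ≡ 3.
  x = λ² - 37 - 3 = 9 - 40 ≡ 36; y = λ·(37 - 36) - 23 ≡ 47. → (36, 47)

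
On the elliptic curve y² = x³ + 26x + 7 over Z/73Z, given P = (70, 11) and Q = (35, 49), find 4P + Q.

First 4P:
Double-and-add on 4 = (100)₂. Start with P = (70, 11) for the leading 1-bit.
double: tangent at (70, 11): λ = (3·70² + 26)/(2·11) ≡ 53/22. 22⁻¹ ≡ 10 (mod 73) since 22·10 = 220 ≡ 1, so λ ≡ 53·10 ≡ 19.
  x = λ² - 70 - 70 = 361 - 140 ≡ 2; y = λ·(70 - 2) - 11 ≡ 40. → (2, 40)
double: tangent at (2, 40): λ = (3·2² + 26)/(2·40) ≡ 38/7. 7⁻¹ ≡ 21 (mod 73), so λ ≡ 38·21 ≡ 68.
  x = λ² - 2 - 2 = 4624 - 4 ≡ 21; y = λ·(2 - 21) - 40 ≡ 55. → (21, 55)
4P = (21, 55).
Finally 4P + Q:
(21, 55) + (35, 49). λ = (49 - 55)/(35 - 21) ≡ 67/14 mod 73. 14⁻¹ ≡ 47 (mod 73), so λ ≡ 10.
  x = λ² - 21 - 35 = 100 - 56 ≡ 44; y = λ·(21 - 44) - 55 ≡ 7. → (44, 7)

(44, 7)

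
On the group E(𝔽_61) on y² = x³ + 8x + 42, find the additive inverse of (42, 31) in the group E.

(42, 30)

-(42, 31) = (42, -31 mod 61) = (42, 30).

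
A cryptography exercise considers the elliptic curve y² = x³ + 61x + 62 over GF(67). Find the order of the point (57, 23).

2P: tangent at (57, 23): λ = (3·57² + 61)/(2·23) ≡ 26/46. 46⁻¹ ≡ 51 (mod 67), so λ ≡ 26·51 ≡ 53.
  x = λ² - 57 - 57 = 2809 - 114 ≡ 15; y = λ·(57 - 15) - 23 ≡ 59. → (15, 59)
3P: (15, 59) + (57, 23). λ = (23 - 59)/(57 - 15) ≡ 31/42 mod 67. 42⁻¹ ≡ 8 (mod 67), so λ ≡ 47.
  x = λ² - 15 - 57 = 2209 - 72 ≡ 60; y = λ·(15 - 60) - 59 ≡ 37. → (60, 37)
4P: (60, 37) + (57, 23). λ = (23 - 37)/(57 - 60) ≡ 53/64 mod 67. 64⁻¹ ≡ 22 (mod 67), so λ ≡ 27.
  x = λ² - 60 - 57 = 729 - 117 ≡ 9; y = λ·(60 - 9) - 37 ≡ 0. → (9, 0)
5P: (9, 0) + (57, 23). λ = (23 - 0)/(57 - 9) ≡ 23/48 mod 67. 48⁻¹ ≡ 7 (mod 67) since 48·7 = 336 ≡ 1, so λ ≡ 27.
  x = λ² - 9 - 57 = 729 - 66 ≡ 60; y = λ·(9 - 60) - 0 ≡ 30. → (60, 30)
6P: (60, 30) + (57, 23). λ = (23 - 30)/(57 - 60) ≡ 60/64 mod 67. 64⁻¹ ≡ 22 (mod 67) since 64·22 = 1408 ≡ 1, so λ ≡ 47.
  x = λ² - 60 - 57 = 2209 - 117 ≡ 15; y = λ·(60 - 15) - 30 ≡ 8. → (15, 8)
7P: (15, 8) + (57, 23). λ = (23 - 8)/(57 - 15) ≡ 15/42 mod 67. 42⁻¹ ≡ 8 (mod 67), so λ ≡ 53.
  x = λ² - 15 - 57 = 2809 - 72 ≡ 57; y = λ·(15 - 57) - 8 ≡ 44. → (57, 44)
8P: (57, 44) + (57, 23): same x and y₁ ≡ -y₂, so the sum is the point at infinity.
8P = the point at infinity, so the order is 8.

8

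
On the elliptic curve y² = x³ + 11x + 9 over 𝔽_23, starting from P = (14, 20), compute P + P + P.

Repeated addition: build up to 3P.
2P: tangent at (14, 20): λ = (3·14² + 11)/(2·20) ≡ 1/17. 17⁻¹ ≡ 19 (mod 23) since 17·19 = 323 ≡ 1, so λ ≡ 1·19 ≡ 19.
  x = λ² - 14 - 14 = 361 - 28 ≡ 11; y = λ·(14 - 11) - 20 ≡ 14. → (11, 14)
3P: (11, 14) + (14, 20). λ = (20 - 14)/(14 - 11) ≡ 6/3 mod 23. 3⁻¹ ≡ 8 (mod 23), so λ ≡ 2.
  x = λ² - 11 - 14 = 4 - 25 ≡ 2; y = λ·(11 - 2) - 14 ≡ 4. → (2, 4)

(2, 4)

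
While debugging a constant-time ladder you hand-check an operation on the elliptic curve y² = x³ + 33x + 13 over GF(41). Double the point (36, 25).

(31, 35)

tangent at (36, 25): λ = (3·36² + 33)/(2·25) ≡ 26/9. 9⁻¹ ≡ 32 (mod 41) since 9·32 = 288 ≡ 1, so λ ≡ 26·32 ≡ 12.
  x = λ² - 36 - 36 = 144 - 72 ≡ 31; y = λ·(36 - 31) - 25 ≡ 35. → (31, 35)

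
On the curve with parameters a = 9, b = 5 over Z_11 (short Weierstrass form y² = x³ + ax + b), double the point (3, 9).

(9, 1)

tangent at (3, 9): λ = (3·3² + 9)/(2·9) ≡ 3/7. 7⁻¹ ≡ 8 (mod 11), so λ ≡ 3·8 ≡ 2.
  x = λ² - 3 - 3 = 4 - 6 ≡ 9; y = λ·(3 - 9) - 9 ≡ 1. → (9, 1)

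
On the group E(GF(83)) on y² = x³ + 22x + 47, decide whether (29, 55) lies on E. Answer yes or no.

y² = 55² ≡ 37; x³ + 22x + 47 = 25074 ≡ 8 (mod 83). 37 ≠ 8.

no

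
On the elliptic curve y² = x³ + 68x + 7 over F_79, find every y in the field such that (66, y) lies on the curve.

none

x³ + 68x + 7 = 291991 ≡ 7 (mod 79).
7 is a non-residue mod 79; no y exists.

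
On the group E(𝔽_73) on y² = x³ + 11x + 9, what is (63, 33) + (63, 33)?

tangent at (63, 33): λ = (3·63² + 11)/(2·33) ≡ 19/66. 66⁻¹ ≡ 52 (mod 73), so λ ≡ 19·52 ≡ 39.
  x = λ² - 63 - 63 = 1521 - 126 ≡ 8; y = λ·(63 - 8) - 33 ≡ 68. → (8, 68)

(8, 68)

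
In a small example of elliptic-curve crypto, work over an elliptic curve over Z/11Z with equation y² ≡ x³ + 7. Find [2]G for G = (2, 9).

tangent at (2, 9): λ = (3·2² + 0)/(2·9) ≡ 1/7. 7⁻¹ ≡ 8 (mod 11), so λ ≡ 1·8 ≡ 8.
  x = λ² - 2 - 2 = 64 - 4 ≡ 5; y = λ·(2 - 5) - 9 ≡ 0. → (5, 0)

(5, 0)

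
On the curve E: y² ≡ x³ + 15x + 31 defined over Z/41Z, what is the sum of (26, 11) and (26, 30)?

O

The two points share x = 26 and their y-coordinates satisfy 11 + 30 ≡ 0 (mod 41), so they are inverses. Their sum is 𝒪.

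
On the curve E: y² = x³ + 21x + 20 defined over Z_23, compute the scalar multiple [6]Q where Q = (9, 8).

(3, 8)

Repeated addition: build up to 6Q.
2Q: tangent at (9, 8): λ = (3·9² + 21)/(2·8) ≡ 11/16. 16⁻¹ ≡ 13 (mod 23) since 16·13 = 208 ≡ 1, so λ ≡ 11·13 ≡ 5.
  x = λ² - 9 - 9 = 25 - 18 ≡ 7; y = λ·(9 - 7) - 8 ≡ 2. → (7, 2)
3Q: (7, 2) + (9, 8). λ = (8 - 2)/(9 - 7) ≡ 6/2 mod 23. 2⁻¹ ≡ 12 (mod 23) since 2·12 = 24 ≡ 1, so λ ≡ 3.
  x = λ² - 7 - 9 = 9 - 16 ≡ 16; y = λ·(7 - 16) - 2 ≡ 17. → (16, 17)
4Q: (16, 17) + (9, 8). λ = (8 - 17)/(9 - 16) ≡ 14/16 mod 23. 16⁻¹ ≡ 13 (mod 23), so λ ≡ 21.
  x = λ² - 16 - 9 = 441 - 25 ≡ 2; y = λ·(16 - 2) - 17 ≡ 1. → (2, 1)
5Q: (2, 1) + (9, 8). λ = (8 - 1)/(9 - 2) ≡ 7/7 mod 23. 7⁻¹ ≡ 10 (mod 23) since 7·10 = 70 ≡ 1, so λ ≡ 1.
  x = λ² - 2 - 9 = 1 - 11 ≡ 13; y = λ·(2 - 13) - 1 ≡ 11. → (13, 11)
6Q: (13, 11) + (9, 8). λ = (8 - 11)/(9 - 13) ≡ 20/19 mod 23. 19⁻¹ ≡ 17 (mod 23), so λ ≡ 18.
  x = λ² - 13 - 9 = 324 - 22 ≡ 3; y = λ·(13 - 3) - 11 ≡ 8. → (3, 8)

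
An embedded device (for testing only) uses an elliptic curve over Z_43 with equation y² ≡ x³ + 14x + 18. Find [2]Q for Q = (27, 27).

tangent at (27, 27): λ = (3·27² + 14)/(2·27) ≡ 8/11. 11⁻¹ ≡ 4 (mod 43) since 11·4 = 44 ≡ 1, so λ ≡ 8·4 ≡ 32.
  x = λ² - 27 - 27 = 1024 - 54 ≡ 24; y = λ·(27 - 24) - 27 ≡ 26. → (24, 26)

(24, 26)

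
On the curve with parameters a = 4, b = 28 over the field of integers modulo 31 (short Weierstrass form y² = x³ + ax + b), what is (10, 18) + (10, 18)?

tangent at (10, 18): λ = (3·10² + 4)/(2·18) ≡ 25/5. 5⁻¹ ≡ 25 (mod 31) since 5·25 = 125 ≡ 1, so λ ≡ 25·25 ≡ 5.
  x = λ² - 10 - 10 = 25 - 20 ≡ 5; y = λ·(10 - 5) - 18 ≡ 7. → (5, 7)

(5, 7)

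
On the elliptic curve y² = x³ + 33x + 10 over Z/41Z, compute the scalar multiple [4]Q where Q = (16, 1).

(17, 20)

Repeated addition: build up to 4Q.
2Q: tangent at (16, 1): λ = (3·16² + 33)/(2·1) ≡ 22/2. 2⁻¹ ≡ 21 (mod 41) since 2·21 = 42 ≡ 1, so λ ≡ 22·21 ≡ 11.
  x = λ² - 16 - 16 = 121 - 32 ≡ 7; y = λ·(16 - 7) - 1 ≡ 16. → (7, 16)
3Q: (7, 16) + (16, 1). λ = (1 - 16)/(16 - 7) ≡ 26/9 mod 41. 9⁻¹ ≡ 32 (mod 41), so λ ≡ 12.
  x = λ² - 7 - 16 = 144 - 23 ≡ 39; y = λ·(7 - 39) - 16 ≡ 10. → (39, 10)
4Q: (39, 10) + (16, 1). λ = (1 - 10)/(16 - 39) ≡ 32/18 mod 41. 18⁻¹ ≡ 16 (mod 41) since 18·16 = 288 ≡ 1, so λ ≡ 20.
  x = λ² - 39 - 16 = 400 - 55 ≡ 17; y = λ·(39 - 17) - 10 ≡ 20. → (17, 20)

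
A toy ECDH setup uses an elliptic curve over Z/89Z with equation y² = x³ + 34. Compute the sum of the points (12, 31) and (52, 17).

(16, 6)

(12, 31) + (52, 17). λ = (17 - 31)/(52 - 12) ≡ 75/40 mod 89. 40⁻¹ ≡ 69 (mod 89), so λ ≡ 13.
  x = λ² - 12 - 52 = 169 - 64 ≡ 16; y = λ·(12 - 16) - 31 ≡ 6. → (16, 6)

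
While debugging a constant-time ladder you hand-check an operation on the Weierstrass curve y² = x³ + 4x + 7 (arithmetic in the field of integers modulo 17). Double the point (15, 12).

tangent at (15, 12): λ = (3·15² + 4)/(2·12) ≡ 16/7. 7⁻¹ ≡ 5 (mod 17) since 7·5 = 35 ≡ 1, so λ ≡ 16·5 ≡ 12.
  x = λ² - 15 - 15 = 144 - 30 ≡ 12; y = λ·(15 - 12) - 12 ≡ 7. → (12, 7)

(12, 7)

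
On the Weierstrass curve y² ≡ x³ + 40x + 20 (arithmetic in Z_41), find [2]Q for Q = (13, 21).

tangent at (13, 21): λ = (3·13² + 40)/(2·21) ≡ 14/1. 1⁻¹ ≡ 1 (mod 41), so λ ≡ 14·1 ≡ 14.
  x = λ² - 13 - 13 = 196 - 26 ≡ 6; y = λ·(13 - 6) - 21 ≡ 36. → (6, 36)

(6, 36)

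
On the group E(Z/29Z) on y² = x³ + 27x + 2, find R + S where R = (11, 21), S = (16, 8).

(11, 21) + (16, 8). λ = (8 - 21)/(16 - 11) ≡ 16/5 mod 29. 5⁻¹ ≡ 6 (mod 29) since 5·6 = 30 ≡ 1, so λ ≡ 9.
  x = λ² - 11 - 16 = 81 - 27 ≡ 25; y = λ·(11 - 25) - 21 ≡ 27. → (25, 27)

(25, 27)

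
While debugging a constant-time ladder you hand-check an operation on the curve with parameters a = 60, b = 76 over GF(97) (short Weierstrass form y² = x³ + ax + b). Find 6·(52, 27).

(90, 63)

Write P = (52, 27).
Double-and-add on 6 = (110)₂. Start with P = (52, 27) for the leading 1-bit.
double: tangent at (52, 27): λ = (3·52² + 60)/(2·27) ≡ 24/54. 54⁻¹ ≡ 9 (mod 97), so λ ≡ 24·9 ≡ 22.
  x = λ² - 52 - 52 = 484 - 104 ≡ 89; y = λ·(52 - 89) - 27 ≡ 32. → (89, 32)
add P: (89, 32) + (52, 27). λ = (27 - 32)/(52 - 89) ≡ 92/60 mod 97. 60⁻¹ ≡ 76 (mod 97) since 60·76 = 4560 ≡ 1, so λ ≡ 8.
  x = λ² - 89 - 52 = 64 - 141 ≡ 20; y = λ·(89 - 20) - 32 ≡ 35. → (20, 35)
double: tangent at (20, 35): λ = (3·20² + 60)/(2·35) ≡ 96/70. 70⁻¹ ≡ 79 (mod 97) since 70·79 = 5530 ≡ 1, so λ ≡ 96·79 ≡ 18.
  x = λ² - 20 - 20 = 324 - 40 ≡ 90; y = λ·(20 - 90) - 35 ≡ 63. → (90, 63)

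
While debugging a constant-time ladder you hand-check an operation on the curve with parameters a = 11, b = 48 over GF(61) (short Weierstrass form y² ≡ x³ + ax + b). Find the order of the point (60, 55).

9

2P: tangent at (60, 55): λ = (3·60² + 11)/(2·55) ≡ 14/49. 49⁻¹ ≡ 5 (mod 61) since 49·5 = 245 ≡ 1, so λ ≡ 14·5 ≡ 9.
  x = λ² - 60 - 60 = 81 - 120 ≡ 22; y = λ·(60 - 22) - 55 ≡ 43. → (22, 43)
3P: (22, 43) + (60, 55). λ = (55 - 43)/(60 - 22) ≡ 12/38 mod 61. 38⁻¹ ≡ 53 (mod 61) since 38·53 = 2014 ≡ 1, so λ ≡ 26.
  x = λ² - 22 - 60 = 676 - 82 ≡ 45; y = λ·(22 - 45) - 43 ≡ 30. → (45, 30)
4P: (45, 30) + (60, 55). λ = (55 - 30)/(60 - 45) ≡ 25/15 mod 61. 15⁻¹ ≡ 57 (mod 61) since 15·57 = 855 ≡ 1, so λ ≡ 22.
  x = λ² - 45 - 60 = 484 - 105 ≡ 13; y = λ·(45 - 13) - 30 ≡ 3. → (13, 3)
5P: (13, 3) + (60, 55). λ = (55 - 3)/(60 - 13) ≡ 52/47 mod 61. 47⁻¹ ≡ 13 (mod 61), so λ ≡ 5.
  x = λ² - 13 - 60 = 25 - 73 ≡ 13; y = λ·(13 - 13) - 3 ≡ 58. → (13, 58)
6P: (13, 58) + (60, 55). λ = (55 - 58)/(60 - 13) ≡ 58/47 mod 61. 47⁻¹ ≡ 13 (mod 61) since 47·13 = 611 ≡ 1, so λ ≡ 22.
  x = λ² - 13 - 60 = 484 - 73 ≡ 45; y = λ·(13 - 45) - 58 ≡ 31. → (45, 31)
7P: (45, 31) + (60, 55). λ = (55 - 31)/(60 - 45) ≡ 24/15 mod 61. 15⁻¹ ≡ 57 (mod 61), so λ ≡ 26.
  x = λ² - 45 - 60 = 676 - 105 ≡ 22; y = λ·(45 - 22) - 31 ≡ 18. → (22, 18)
8P: (22, 18) + (60, 55). λ = (55 - 18)/(60 - 22) ≡ 37/38 mod 61. 38⁻¹ ≡ 53 (mod 61), so λ ≡ 9.
  x = λ² - 22 - 60 = 81 - 82 ≡ 60; y = λ·(22 - 60) - 18 ≡ 6. → (60, 6)
9P: (60, 6) + (60, 55): same x and y₁ ≡ -y₂, so the sum is the point at infinity.
9P = the point at infinity, so the order is 9.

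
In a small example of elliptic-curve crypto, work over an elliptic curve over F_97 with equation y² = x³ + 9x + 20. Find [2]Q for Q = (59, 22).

(29, 41)

tangent at (59, 22): λ = (3·59² + 9)/(2·22) ≡ 73/44. 44⁻¹ ≡ 86 (mod 97), so λ ≡ 73·86 ≡ 70.
  x = λ² - 59 - 59 = 4900 - 118 ≡ 29; y = λ·(59 - 29) - 22 ≡ 41. → (29, 41)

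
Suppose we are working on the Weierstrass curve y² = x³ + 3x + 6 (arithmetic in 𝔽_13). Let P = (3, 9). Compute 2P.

tangent at (3, 9): λ = (3·3² + 3)/(2·9) ≡ 4/5. 5⁻¹ ≡ 8 (mod 13), so λ ≡ 4·8 ≡ 6.
  x = λ² - 3 - 3 = 36 - 6 ≡ 4; y = λ·(3 - 4) - 9 ≡ 11. → (4, 11)

(4, 11)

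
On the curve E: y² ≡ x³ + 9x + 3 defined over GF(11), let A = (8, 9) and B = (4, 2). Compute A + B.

(8, 9) + (4, 2). λ = (2 - 9)/(4 - 8) ≡ 4/7 mod 11. 7⁻¹ ≡ 8 (mod 11) since 7·8 = 56 ≡ 1, so λ ≡ 10.
  x = λ² - 8 - 4 = 100 - 12 ≡ 0; y = λ·(8 - 0) - 9 ≡ 5. → (0, 5)

(0, 5)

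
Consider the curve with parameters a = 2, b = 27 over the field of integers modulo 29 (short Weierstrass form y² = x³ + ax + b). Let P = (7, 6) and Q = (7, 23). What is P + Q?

O

The two points share x = 7 and their y-coordinates satisfy 6 + 23 ≡ 0 (mod 29), so they are inverses. Their sum is ∞.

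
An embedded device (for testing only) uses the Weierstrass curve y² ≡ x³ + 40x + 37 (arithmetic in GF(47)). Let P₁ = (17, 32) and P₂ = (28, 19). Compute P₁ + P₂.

(17, 32) + (28, 19). λ = (19 - 32)/(28 - 17) ≡ 34/11 mod 47. 11⁻¹ ≡ 30 (mod 47), so λ ≡ 33.
  x = λ² - 17 - 28 = 1089 - 45 ≡ 10; y = λ·(17 - 10) - 32 ≡ 11. → (10, 11)

(10, 11)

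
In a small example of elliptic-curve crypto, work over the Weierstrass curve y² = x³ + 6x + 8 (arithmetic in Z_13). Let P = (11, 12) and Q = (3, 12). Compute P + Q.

(11, 12) + (3, 12). λ = (12 - 12)/(3 - 11) ≡ 0/5 mod 13. 5⁻¹ ≡ 8 (mod 13) since 5·8 = 40 ≡ 1, so λ ≡ 0.
  x = λ² - 11 - 3 = 0 - 14 ≡ 12; y = λ·(11 - 12) - 12 ≡ 1. → (12, 1)

(12, 1)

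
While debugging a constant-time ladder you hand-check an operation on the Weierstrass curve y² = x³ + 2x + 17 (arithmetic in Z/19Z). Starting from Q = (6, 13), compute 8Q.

Double-and-add on 8 = (1000)₂. Start with Q = (6, 13) for the leading 1-bit.
double: tangent at (6, 13): λ = (3·6² + 2)/(2·13) ≡ 15/7. 7⁻¹ ≡ 11 (mod 19), so λ ≡ 15·11 ≡ 13.
  x = λ² - 6 - 6 = 169 - 12 ≡ 5; y = λ·(6 - 5) - 13 ≡ 0. → (5, 0)
double: (5, 0) + (5, 0): same x and y₁ ≡ -y₂, so the sum is the point at infinity.
double: the point at infinity + the point at infinity = the point at infinity (identity).

O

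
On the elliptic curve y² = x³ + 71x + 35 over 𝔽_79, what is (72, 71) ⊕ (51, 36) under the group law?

(72, 71) + (51, 36). λ = (36 - 71)/(51 - 72) ≡ 44/58 mod 79. 58⁻¹ ≡ 15 (mod 79), so λ ≡ 28.
  x = λ² - 72 - 51 = 784 - 123 ≡ 29; y = λ·(72 - 29) - 71 ≡ 27. → (29, 27)

(29, 27)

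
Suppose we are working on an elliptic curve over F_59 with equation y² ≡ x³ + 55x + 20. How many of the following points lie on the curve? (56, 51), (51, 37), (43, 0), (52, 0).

(56, 51): 51² ≡ 5, rhs ≡ 5 → on.
(51, 37): 37² ≡ 12, rhs ≡ 12 → on.
(43, 0): 0² ≡ 0, rhs ≡ 0 → on.
(52, 0): 0² ≡ 0, rhs ≡ 0 → on.

4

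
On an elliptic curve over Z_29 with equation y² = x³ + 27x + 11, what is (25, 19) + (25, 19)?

tangent at (25, 19): λ = (3·25² + 27)/(2·19) ≡ 17/9. 9⁻¹ ≡ 13 (mod 29), so λ ≡ 17·13 ≡ 18.
  x = λ² - 25 - 25 = 324 - 50 ≡ 13; y = λ·(25 - 13) - 19 ≡ 23. → (13, 23)

(13, 23)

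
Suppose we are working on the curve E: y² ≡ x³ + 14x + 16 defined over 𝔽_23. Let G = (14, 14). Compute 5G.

(21, 16)

Double-and-add on 5 = (101)₂. Start with G = (14, 14) for the leading 1-bit.
double: tangent at (14, 14): λ = (3·14² + 14)/(2·14) ≡ 4/5. 5⁻¹ ≡ 14 (mod 23) since 5·14 = 70 ≡ 1, so λ ≡ 4·14 ≡ 10.
  x = λ² - 14 - 14 = 100 - 28 ≡ 3; y = λ·(14 - 3) - 14 ≡ 4. → (3, 4)
double: tangent at (3, 4): λ = (3·3² + 14)/(2·4) ≡ 18/8. 8⁻¹ ≡ 3 (mod 23), so λ ≡ 18·3 ≡ 8.
  x = λ² - 3 - 3 = 64 - 6 ≡ 12; y = λ·(3 - 12) - 4 ≡ 16. → (12, 16)
add G: (12, 16) + (14, 14). λ = (14 - 16)/(14 - 12) ≡ 21/2 mod 23. 2⁻¹ ≡ 12 (mod 23) since 2·12 = 24 ≡ 1, so λ ≡ 22.
  x = λ² - 12 - 14 = 484 - 26 ≡ 21; y = λ·(12 - 21) - 16 ≡ 16. → (21, 16)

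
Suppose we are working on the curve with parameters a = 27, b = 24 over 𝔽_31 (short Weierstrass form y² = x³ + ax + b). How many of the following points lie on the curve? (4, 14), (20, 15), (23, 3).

(4, 14): 14² ≡ 10, rhs ≡ 10 → on.
(20, 15): 15² ≡ 8, rhs ≡ 8 → on.
(23, 3): 3² ≡ 9, rhs ≡ 9 → on.

3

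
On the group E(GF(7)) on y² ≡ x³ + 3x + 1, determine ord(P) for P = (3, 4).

12

2P: tangent at (3, 4): λ = (3·3² + 3)/(2·4) ≡ 2/1. 1⁻¹ ≡ 1 (mod 7) since 1·1 = 1 ≡ 1, so λ ≡ 2·1 ≡ 2.
  x = λ² - 3 - 3 = 4 - 6 ≡ 5; y = λ·(3 - 5) - 4 ≡ 6. → (5, 6)
3P: (5, 6) + (3, 4). λ = (4 - 6)/(3 - 5) ≡ 5/5 mod 7. 5⁻¹ ≡ 3 (mod 7) since 5·3 = 15 ≡ 1, so λ ≡ 1.
  x = λ² - 5 - 3 = 1 - 8 ≡ 0; y = λ·(5 - 0) - 6 ≡ 6. → (0, 6)
4P: (0, 6) + (3, 4). λ = (4 - 6)/(3 - 0) ≡ 5/3 mod 7. 3⁻¹ ≡ 5 (mod 7), so λ ≡ 4.
  x = λ² - 0 - 3 = 16 - 3 ≡ 6; y = λ·(0 - 6) - 6 ≡ 5. → (6, 5)
5P: (6, 5) + (3, 4). λ = (4 - 5)/(3 - 6) ≡ 6/4 mod 7. 4⁻¹ ≡ 2 (mod 7), so λ ≡ 5.
  x = λ² - 6 - 3 = 25 - 9 ≡ 2; y = λ·(6 - 2) - 5 ≡ 1. → (2, 1)
6P: (2, 1) + (3, 4). λ = (4 - 1)/(3 - 2) ≡ 3/1 mod 7. 1⁻¹ ≡ 1 (mod 7), so λ ≡ 3.
  x = λ² - 2 - 3 = 9 - 5 ≡ 4; y = λ·(2 - 4) - 1 ≡ 0. → (4, 0)
7P: (4, 0) + (3, 4). λ = (4 - 0)/(3 - 4) ≡ 4/6 mod 7. 6⁻¹ ≡ 6 (mod 7) since 6·6 = 36 ≡ 1, so λ ≡ 3.
  x = λ² - 4 - 3 = 9 - 7 ≡ 2; y = λ·(4 - 2) - 0 ≡ 6. → (2, 6)
8P: (2, 6) + (3, 4). λ = (4 - 6)/(3 - 2) ≡ 5/1 mod 7. 1⁻¹ ≡ 1 (mod 7) since 1·1 = 1 ≡ 1, so λ ≡ 5.
  x = λ² - 2 - 3 = 25 - 5 ≡ 6; y = λ·(2 - 6) - 6 ≡ 2. → (6, 2)
9P: (6, 2) + (3, 4). λ = (4 - 2)/(3 - 6) ≡ 2/4 mod 7. 4⁻¹ ≡ 2 (mod 7), so λ ≡ 4.
  x = λ² - 6 - 3 = 16 - 9 ≡ 0; y = λ·(6 - 0) - 2 ≡ 1. → (0, 1)
10P: (0, 1) + (3, 4). λ = (4 - 1)/(3 - 0) ≡ 3/3 mod 7. 3⁻¹ ≡ 5 (mod 7), so λ ≡ 1.
  x = λ² - 0 - 3 = 1 - 3 ≡ 5; y = λ·(0 - 5) - 1 ≡ 1. → (5, 1)
11P: (5, 1) + (3, 4). λ = (4 - 1)/(3 - 5) ≡ 3/5 mod 7. 5⁻¹ ≡ 3 (mod 7), so λ ≡ 2.
  x = λ² - 5 - 3 = 4 - 8 ≡ 3; y = λ·(5 - 3) - 1 ≡ 3. → (3, 3)
12P: (3, 3) + (3, 4): same x and y₁ ≡ -y₂, so the sum is O.
12P = O, so the order is 12.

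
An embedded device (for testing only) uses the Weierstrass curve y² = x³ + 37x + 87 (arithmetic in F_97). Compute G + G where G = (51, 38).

(70, 39)

tangent at (51, 38): λ = (3·51² + 37)/(2·38) ≡ 80/76. 76⁻¹ ≡ 60 (mod 97), so λ ≡ 80·60 ≡ 47.
  x = λ² - 51 - 51 = 2209 - 102 ≡ 70; y = λ·(51 - 70) - 38 ≡ 39. → (70, 39)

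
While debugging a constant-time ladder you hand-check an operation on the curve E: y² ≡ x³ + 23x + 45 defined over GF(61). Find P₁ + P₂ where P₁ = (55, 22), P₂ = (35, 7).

(55, 22) + (35, 7). λ = (7 - 22)/(35 - 55) ≡ 46/41 mod 61. 41⁻¹ ≡ 3 (mod 61) since 41·3 = 123 ≡ 1, so λ ≡ 16.
  x = λ² - 55 - 35 = 256 - 90 ≡ 44; y = λ·(55 - 44) - 22 ≡ 32. → (44, 32)

(44, 32)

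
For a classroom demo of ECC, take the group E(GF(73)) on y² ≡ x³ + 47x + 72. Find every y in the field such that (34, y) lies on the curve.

x³ + 47x + 72 = 40974 ≡ 21 (mod 73).
21 is a non-residue mod 73; no y exists.

none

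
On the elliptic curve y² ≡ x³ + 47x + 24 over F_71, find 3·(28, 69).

Write Q = (28, 69).
Repeated addition: build up to 3Q.
2Q: tangent at (28, 69): λ = (3·28² + 47)/(2·69) ≡ 56/67. 67⁻¹ ≡ 53 (mod 71) since 67·53 = 3551 ≡ 1, so λ ≡ 56·53 ≡ 57.
  x = λ² - 28 - 28 = 3249 - 56 ≡ 69; y = λ·(28 - 69) - 69 ≡ 8. → (69, 8)
3Q: (69, 8) + (28, 69). λ = (69 - 8)/(28 - 69) ≡ 61/30 mod 71. 30⁻¹ ≡ 45 (mod 71), so λ ≡ 47.
  x = λ² - 69 - 28 = 2209 - 97 ≡ 53; y = λ·(69 - 53) - 8 ≡ 34. → (53, 34)

(53, 34)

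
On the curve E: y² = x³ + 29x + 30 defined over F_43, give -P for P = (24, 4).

-(24, 4) = (24, -4 mod 43) = (24, 39).

(24, 39)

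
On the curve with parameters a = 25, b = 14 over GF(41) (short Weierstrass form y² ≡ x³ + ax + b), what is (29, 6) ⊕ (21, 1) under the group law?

(1, 32)

(29, 6) + (21, 1). λ = (1 - 6)/(21 - 29) ≡ 36/33 mod 41. 33⁻¹ ≡ 5 (mod 41), so λ ≡ 16.
  x = λ² - 29 - 21 = 256 - 50 ≡ 1; y = λ·(29 - 1) - 6 ≡ 32. → (1, 32)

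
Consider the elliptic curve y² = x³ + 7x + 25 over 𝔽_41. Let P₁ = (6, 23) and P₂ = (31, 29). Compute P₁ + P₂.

(6, 23) + (31, 29). λ = (29 - 23)/(31 - 6) ≡ 6/25 mod 41. 25⁻¹ ≡ 23 (mod 41), so λ ≡ 15.
  x = λ² - 6 - 31 = 225 - 37 ≡ 24; y = λ·(6 - 24) - 23 ≡ 35. → (24, 35)

(24, 35)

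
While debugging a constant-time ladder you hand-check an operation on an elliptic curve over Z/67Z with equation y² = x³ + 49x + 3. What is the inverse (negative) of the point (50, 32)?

-(50, 32) = (50, -32 mod 67) = (50, 35).

(50, 35)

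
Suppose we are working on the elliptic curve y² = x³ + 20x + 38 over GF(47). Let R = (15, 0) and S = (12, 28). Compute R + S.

(15, 0) + (12, 28). λ = (28 - 0)/(12 - 15) ≡ 28/44 mod 47. 44⁻¹ ≡ 31 (mod 47), so λ ≡ 22.
  x = λ² - 15 - 12 = 484 - 27 ≡ 34; y = λ·(15 - 34) - 0 ≡ 5. → (34, 5)

(34, 5)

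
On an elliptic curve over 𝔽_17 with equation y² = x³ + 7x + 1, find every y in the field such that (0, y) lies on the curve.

x³ + 7x + 1 = 1 ≡ 1 (mod 17).
Square roots of 1 mod 17: 1 and 16 (since 1² = 1 ≡ 1).

1, 16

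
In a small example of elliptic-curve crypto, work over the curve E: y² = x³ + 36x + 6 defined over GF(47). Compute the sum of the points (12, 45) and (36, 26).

(12, 45) + (36, 26). λ = (26 - 45)/(36 - 12) ≡ 28/24 mod 47. 24⁻¹ ≡ 2 (mod 47) since 24·2 = 48 ≡ 1, so λ ≡ 9.
  x = λ² - 12 - 36 = 81 - 48 ≡ 33; y = λ·(12 - 33) - 45 ≡ 1. → (33, 1)

(33, 1)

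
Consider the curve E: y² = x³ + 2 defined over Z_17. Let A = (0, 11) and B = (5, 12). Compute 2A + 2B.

(5, 5)

First 2A:
Repeated addition: build up to 2A.
2A: tangent at (0, 11): λ = (3·0² + 0)/(2·11) ≡ 0/5. 5⁻¹ ≡ 7 (mod 17), so λ ≡ 0·7 ≡ 0.
  x = λ² - 0 - 0 = 0 - 0 ≡ 0; y = λ·(0 - 0) - 11 ≡ 6. → (0, 6)
2A = (0, 6).
Next 2B:
Repeated addition: build up to 2B.
2B: tangent at (5, 12): λ = (3·5² + 0)/(2·12) ≡ 7/7. 7⁻¹ ≡ 5 (mod 17) since 7·5 = 35 ≡ 1, so λ ≡ 7·5 ≡ 1.
  x = λ² - 5 - 5 = 1 - 10 ≡ 8; y = λ·(5 - 8) - 12 ≡ 2. → (8, 2)
2B = (8, 2).
Finally 2A + 2B:
(0, 6) + (8, 2). λ = (2 - 6)/(8 - 0) ≡ 13/8 mod 17. 8⁻¹ ≡ 15 (mod 17), so λ ≡ 8.
  x = λ² - 0 - 8 = 64 - 8 ≡ 5; y = λ·(0 - 5) - 6 ≡ 5. → (5, 5)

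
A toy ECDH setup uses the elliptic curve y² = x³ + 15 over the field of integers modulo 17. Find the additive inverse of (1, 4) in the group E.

(1, 13)

-(1, 4) = (1, -4 mod 17) = (1, 13).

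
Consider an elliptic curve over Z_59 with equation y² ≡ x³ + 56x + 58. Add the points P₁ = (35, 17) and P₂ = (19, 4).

(40, 49)

(35, 17) + (19, 4). λ = (4 - 17)/(19 - 35) ≡ 46/43 mod 59. 43⁻¹ ≡ 11 (mod 59), so λ ≡ 34.
  x = λ² - 35 - 19 = 1156 - 54 ≡ 40; y = λ·(35 - 40) - 17 ≡ 49. → (40, 49)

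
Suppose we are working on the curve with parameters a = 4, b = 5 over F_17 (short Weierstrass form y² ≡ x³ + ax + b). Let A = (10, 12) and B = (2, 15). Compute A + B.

(7, 6)

(10, 12) + (2, 15). λ = (15 - 12)/(2 - 10) ≡ 3/9 mod 17. 9⁻¹ ≡ 2 (mod 17) since 9·2 = 18 ≡ 1, so λ ≡ 6.
  x = λ² - 10 - 2 = 36 - 12 ≡ 7; y = λ·(10 - 7) - 12 ≡ 6. → (7, 6)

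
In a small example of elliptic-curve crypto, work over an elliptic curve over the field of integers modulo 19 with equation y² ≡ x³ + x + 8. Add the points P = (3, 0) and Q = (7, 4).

(10, 12)

(3, 0) + (7, 4). λ = (4 - 0)/(7 - 3) ≡ 4/4 mod 19. 4⁻¹ ≡ 5 (mod 19), so λ ≡ 1.
  x = λ² - 3 - 7 = 1 - 10 ≡ 10; y = λ·(3 - 10) - 0 ≡ 12. → (10, 12)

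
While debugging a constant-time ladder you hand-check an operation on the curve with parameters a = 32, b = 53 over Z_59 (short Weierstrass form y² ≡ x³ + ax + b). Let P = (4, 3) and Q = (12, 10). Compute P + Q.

(4, 3) + (12, 10). λ = (10 - 3)/(12 - 4) ≡ 7/8 mod 59. 8⁻¹ ≡ 37 (mod 59), so λ ≡ 23.
  x = λ² - 4 - 12 = 529 - 16 ≡ 41; y = λ·(4 - 41) - 3 ≡ 31. → (41, 31)

(41, 31)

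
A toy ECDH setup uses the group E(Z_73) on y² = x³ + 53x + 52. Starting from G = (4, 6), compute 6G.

(33, 56)

Repeated addition: build up to 6G.
2G: tangent at (4, 6): λ = (3·4² + 53)/(2·6) ≡ 28/12. 12⁻¹ ≡ 67 (mod 73), so λ ≡ 28·67 ≡ 51.
  x = λ² - 4 - 4 = 2601 - 8 ≡ 38; y = λ·(4 - 38) - 6 ≡ 12. → (38, 12)
3G: (38, 12) + (4, 6). λ = (6 - 12)/(4 - 38) ≡ 67/39 mod 73. 39⁻¹ ≡ 15 (mod 73), so λ ≡ 56.
  x = λ² - 38 - 4 = 3136 - 42 ≡ 28; y = λ·(38 - 28) - 12 ≡ 37. → (28, 37)
4G: (28, 37) + (4, 6). λ = (6 - 37)/(4 - 28) ≡ 42/49 mod 73. 49⁻¹ ≡ 3 (mod 73) since 49·3 = 147 ≡ 1, so λ ≡ 53.
  x = λ² - 28 - 4 = 2809 - 32 ≡ 3; y = λ·(28 - 3) - 37 ≡ 47. → (3, 47)
5G: (3, 47) + (4, 6). λ = (6 - 47)/(4 - 3) ≡ 32/1 mod 73. 1⁻¹ ≡ 1 (mod 73), so λ ≡ 32.
  x = λ² - 3 - 4 = 1024 - 7 ≡ 68; y = λ·(3 - 68) - 47 ≡ 63. → (68, 63)
6G: (68, 63) + (4, 6). λ = (6 - 63)/(4 - 68) ≡ 16/9 mod 73. 9⁻¹ ≡ 65 (mod 73), so λ ≡ 18.
  x = λ² - 68 - 4 = 324 - 72 ≡ 33; y = λ·(68 - 33) - 63 ≡ 56. → (33, 56)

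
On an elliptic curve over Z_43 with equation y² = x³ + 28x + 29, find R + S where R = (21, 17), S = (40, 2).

(21, 17) + (40, 2). λ = (2 - 17)/(40 - 21) ≡ 28/19 mod 43. 19⁻¹ ≡ 34 (mod 43) since 19·34 = 646 ≡ 1, so λ ≡ 6.
  x = λ² - 21 - 40 = 36 - 61 ≡ 18; y = λ·(21 - 18) - 17 ≡ 1. → (18, 1)

(18, 1)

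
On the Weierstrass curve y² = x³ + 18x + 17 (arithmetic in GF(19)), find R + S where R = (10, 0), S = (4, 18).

(10, 0) + (4, 18). λ = (18 - 0)/(4 - 10) ≡ 18/13 mod 19. 13⁻¹ ≡ 3 (mod 19) since 13·3 = 39 ≡ 1, so λ ≡ 16.
  x = λ² - 10 - 4 = 256 - 14 ≡ 14; y = λ·(10 - 14) - 0 ≡ 12. → (14, 12)

(14, 12)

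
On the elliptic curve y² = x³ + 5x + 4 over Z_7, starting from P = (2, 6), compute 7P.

(0, 5)

Double-and-add on 7 = (111)₂. Start with P = (2, 6) for the leading 1-bit.
double: tangent at (2, 6): λ = (3·2² + 5)/(2·6) ≡ 3/5. 5⁻¹ ≡ 3 (mod 7) since 5·3 = 15 ≡ 1, so λ ≡ 3·3 ≡ 2.
  x = λ² - 2 - 2 = 4 - 4 ≡ 0; y = λ·(2 - 0) - 6 ≡ 5. → (0, 5)
add P: (0, 5) + (2, 6). λ = (6 - 5)/(2 - 0) ≡ 1/2 mod 7. 2⁻¹ ≡ 4 (mod 7) since 2·4 = 8 ≡ 1, so λ ≡ 4.
  x = λ² - 0 - 2 = 16 - 2 ≡ 0; y = λ·(0 - 0) - 5 ≡ 2. → (0, 2)
double: tangent at (0, 2): λ = (3·0² + 5)/(2·2) ≡ 5/4. 4⁻¹ ≡ 2 (mod 7) since 4·2 = 8 ≡ 1, so λ ≡ 5·2 ≡ 3.
  x = λ² - 0 - 0 = 9 - 0 ≡ 2; y = λ·(0 - 2) - 2 ≡ 6. → (2, 6)
add P: tangent at (2, 6): λ = (3·2² + 5)/(2·6) ≡ 3/5. 5⁻¹ ≡ 3 (mod 7), so λ ≡ 3·3 ≡ 2.
  x = λ² - 2 - 2 = 4 - 4 ≡ 0; y = λ·(2 - 0) - 6 ≡ 5. → (0, 5)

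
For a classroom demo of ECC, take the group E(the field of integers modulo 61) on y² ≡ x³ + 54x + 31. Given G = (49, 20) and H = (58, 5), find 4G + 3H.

(57, 19)

First 4G:
Repeated addition: build up to 4G.
2G: tangent at (49, 20): λ = (3·49² + 54)/(2·20) ≡ 59/40. 40⁻¹ ≡ 29 (mod 61), so λ ≡ 59·29 ≡ 3.
  x = λ² - 49 - 49 = 9 - 98 ≡ 33; y = λ·(49 - 33) - 20 ≡ 28. → (33, 28)
3G: (33, 28) + (49, 20). λ = (20 - 28)/(49 - 33) ≡ 53/16 mod 61. 16⁻¹ ≡ 42 (mod 61), so λ ≡ 30.
  x = λ² - 33 - 49 = 900 - 82 ≡ 25; y = λ·(33 - 25) - 28 ≡ 29. → (25, 29)
4G: (25, 29) + (49, 20). λ = (20 - 29)/(49 - 25) ≡ 52/24 mod 61. 24⁻¹ ≡ 28 (mod 61), so λ ≡ 53.
  x = λ² - 25 - 49 = 2809 - 74 ≡ 51; y = λ·(25 - 51) - 29 ≡ 57. → (51, 57)
4G = (51, 57).
Next 3H:
Repeated addition: build up to 3H.
2H: tangent at (58, 5): λ = (3·58² + 54)/(2·5) ≡ 20/10. 10⁻¹ ≡ 55 (mod 61) since 10·55 = 550 ≡ 1, so λ ≡ 20·55 ≡ 2.
  x = λ² - 58 - 58 = 4 - 116 ≡ 10; y = λ·(58 - 10) - 5 ≡ 30. → (10, 30)
3H: (10, 30) + (58, 5). λ = (5 - 30)/(58 - 10) ≡ 36/48 mod 61. 48⁻¹ ≡ 14 (mod 61) since 48·14 = 672 ≡ 1, so λ ≡ 16.
  x = λ² - 10 - 58 = 256 - 68 ≡ 5; y = λ·(10 - 5) - 30 ≡ 50. → (5, 50)
3H = (5, 50).
Finally 4G + 3H:
(51, 57) + (5, 50). λ = (50 - 57)/(5 - 51) ≡ 54/15 mod 61. 15⁻¹ ≡ 57 (mod 61) since 15·57 = 855 ≡ 1, so λ ≡ 28.
  x = λ² - 51 - 5 = 784 - 56 ≡ 57; y = λ·(51 - 57) - 57 ≡ 19. → (57, 19)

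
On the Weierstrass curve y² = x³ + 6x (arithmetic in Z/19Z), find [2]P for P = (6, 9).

tangent at (6, 9): λ = (3·6² + 6)/(2·9) ≡ 0/18. 18⁻¹ ≡ 18 (mod 19) since 18·18 = 324 ≡ 1, so λ ≡ 0·18 ≡ 0.
  x = λ² - 6 - 6 = 0 - 12 ≡ 7; y = λ·(6 - 7) - 9 ≡ 10. → (7, 10)

(7, 10)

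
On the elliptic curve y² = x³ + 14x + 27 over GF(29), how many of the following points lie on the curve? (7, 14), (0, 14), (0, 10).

0

(7, 14): 14² ≡ 22, rhs ≡ 4 → off.
(0, 14): 14² ≡ 22, rhs ≡ 27 → off.
(0, 10): 10² ≡ 13, rhs ≡ 27 → off.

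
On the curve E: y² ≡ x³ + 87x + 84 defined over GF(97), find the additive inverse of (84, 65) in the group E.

-(84, 65) = (84, -65 mod 97) = (84, 32).

(84, 32)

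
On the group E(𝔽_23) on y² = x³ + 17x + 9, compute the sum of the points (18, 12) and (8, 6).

(13, 14)

(18, 12) + (8, 6). λ = (6 - 12)/(8 - 18) ≡ 17/13 mod 23. 13⁻¹ ≡ 16 (mod 23), so λ ≡ 19.
  x = λ² - 18 - 8 = 361 - 26 ≡ 13; y = λ·(18 - 13) - 12 ≡ 14. → (13, 14)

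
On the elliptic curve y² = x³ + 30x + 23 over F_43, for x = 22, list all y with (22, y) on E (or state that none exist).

none

x³ + 30x + 23 = 11331 ≡ 22 (mod 43).
22 is a non-residue mod 43; no y exists.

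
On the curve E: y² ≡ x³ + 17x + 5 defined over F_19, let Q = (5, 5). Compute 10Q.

(4, 17)

Repeated addition: build up to 10Q.
2Q: tangent at (5, 5): λ = (3·5² + 17)/(2·5) ≡ 16/10. 10⁻¹ ≡ 2 (mod 19), so λ ≡ 16·2 ≡ 13.
  x = λ² - 5 - 5 = 169 - 10 ≡ 7; y = λ·(5 - 7) - 5 ≡ 7. → (7, 7)
3Q: (7, 7) + (5, 5). λ = (5 - 7)/(5 - 7) ≡ 17/17 mod 19. 17⁻¹ ≡ 9 (mod 19) since 17·9 = 153 ≡ 1, so λ ≡ 1.
  x = λ² - 7 - 5 = 1 - 12 ≡ 8; y = λ·(7 - 8) - 7 ≡ 11. → (8, 11)
4Q: (8, 11) + (5, 5). λ = (5 - 11)/(5 - 8) ≡ 13/16 mod 19. 16⁻¹ ≡ 6 (mod 19), so λ ≡ 2.
  x = λ² - 8 - 5 = 4 - 13 ≡ 10; y = λ·(8 - 10) - 11 ≡ 4. → (10, 4)
5Q: (10, 4) + (5, 5). λ = (5 - 4)/(5 - 10) ≡ 1/14 mod 19. 14⁻¹ ≡ 15 (mod 19), so λ ≡ 15.
  x = λ² - 10 - 5 = 225 - 15 ≡ 1; y = λ·(10 - 1) - 4 ≡ 17. → (1, 17)
6Q: (1, 17) + (5, 5). λ = (5 - 17)/(5 - 1) ≡ 7/4 mod 19. 4⁻¹ ≡ 5 (mod 19), so λ ≡ 16.
  x = λ² - 1 - 5 = 256 - 6 ≡ 3; y = λ·(1 - 3) - 17 ≡ 8. → (3, 8)
7Q: (3, 8) + (5, 5). λ = (5 - 8)/(5 - 3) ≡ 16/2 mod 19. 2⁻¹ ≡ 10 (mod 19), so λ ≡ 8.
  x = λ² - 3 - 5 = 64 - 8 ≡ 18; y = λ·(3 - 18) - 8 ≡ 5. → (18, 5)
8Q: (18, 5) + (5, 5). λ = (5 - 5)/(5 - 18) ≡ 0/6 mod 19. 6⁻¹ ≡ 16 (mod 19), so λ ≡ 0.
  x = λ² - 18 - 5 = 0 - 23 ≡ 15; y = λ·(18 - 15) - 5 ≡ 14. → (15, 14)
9Q: (15, 14) + (5, 5). λ = (5 - 14)/(5 - 15) ≡ 10/9 mod 19. 9⁻¹ ≡ 17 (mod 19) since 9·17 = 153 ≡ 1, so λ ≡ 18.
  x = λ² - 15 - 5 = 324 - 20 ≡ 0; y = λ·(15 - 0) - 14 ≡ 9. → (0, 9)
10Q: (0, 9) + (5, 5). λ = (5 - 9)/(5 - 0) ≡ 15/5 mod 19. 5⁻¹ ≡ 4 (mod 19) since 5·4 = 20 ≡ 1, so λ ≡ 3.
  x = λ² - 0 - 5 = 9 - 5 ≡ 4; y = λ·(0 - 4) - 9 ≡ 17. → (4, 17)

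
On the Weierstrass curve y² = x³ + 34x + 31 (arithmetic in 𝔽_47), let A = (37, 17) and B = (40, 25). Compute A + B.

(37, 17) + (40, 25). λ = (25 - 17)/(40 - 37) ≡ 8/3 mod 47. 3⁻¹ ≡ 16 (mod 47), so λ ≡ 34.
  x = λ² - 37 - 40 = 1156 - 77 ≡ 45; y = λ·(37 - 45) - 17 ≡ 40. → (45, 40)

(45, 40)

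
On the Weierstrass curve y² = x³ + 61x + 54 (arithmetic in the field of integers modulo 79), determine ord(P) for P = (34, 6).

2P: tangent at (34, 6): λ = (3·34² + 61)/(2·6) ≡ 53/12. 12⁻¹ ≡ 33 (mod 79) since 12·33 = 396 ≡ 1, so λ ≡ 53·33 ≡ 11.
  x = λ² - 34 - 34 = 121 - 68 ≡ 53; y = λ·(34 - 53) - 6 ≡ 22. → (53, 22)
3P: (53, 22) + (34, 6). λ = (6 - 22)/(34 - 53) ≡ 63/60 mod 79. 60⁻¹ ≡ 54 (mod 79), so λ ≡ 5.
  x = λ² - 53 - 34 = 25 - 87 ≡ 17; y = λ·(53 - 17) - 22 ≡ 0. → (17, 0)
4P: (17, 0) + (34, 6). λ = (6 - 0)/(34 - 17) ≡ 6/17 mod 79. 17⁻¹ ≡ 14 (mod 79), so λ ≡ 5.
  x = λ² - 17 - 34 = 25 - 51 ≡ 53; y = λ·(17 - 53) - 0 ≡ 57. → (53, 57)
5P: (53, 57) + (34, 6). λ = (6 - 57)/(34 - 53) ≡ 28/60 mod 79. 60⁻¹ ≡ 54 (mod 79), so λ ≡ 11.
  x = λ² - 53 - 34 = 121 - 87 ≡ 34; y = λ·(53 - 34) - 57 ≡ 73. → (34, 73)
6P: (34, 73) + (34, 6): same x and y₁ ≡ -y₂, so the sum is O.
6P = O, so the order is 6.

6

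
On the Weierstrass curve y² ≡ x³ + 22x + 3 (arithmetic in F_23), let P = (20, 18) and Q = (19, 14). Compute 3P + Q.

(3, 2)

First 3P:
Repeated addition: build up to 3P.
2P: tangent at (20, 18): λ = (3·20² + 22)/(2·18) ≡ 3/13. 13⁻¹ ≡ 16 (mod 23), so λ ≡ 3·16 ≡ 2.
  x = λ² - 20 - 20 = 4 - 40 ≡ 10; y = λ·(20 - 10) - 18 ≡ 2. → (10, 2)
3P: (10, 2) + (20, 18). λ = (18 - 2)/(20 - 10) ≡ 16/10 mod 23. 10⁻¹ ≡ 7 (mod 23), so λ ≡ 20.
  x = λ² - 10 - 20 = 400 - 30 ≡ 2; y = λ·(10 - 2) - 2 ≡ 20. → (2, 20)
3P = (2, 20).
Finally 3P + Q:
(2, 20) + (19, 14). λ = (14 - 20)/(19 - 2) ≡ 17/17 mod 23. 17⁻¹ ≡ 19 (mod 23), so λ ≡ 1.
  x = λ² - 2 - 19 = 1 - 21 ≡ 3; y = λ·(2 - 3) - 20 ≡ 2. → (3, 2)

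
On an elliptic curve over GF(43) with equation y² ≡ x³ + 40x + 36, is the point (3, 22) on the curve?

y² = 22² ≡ 11; x³ + 40x + 36 = 183 ≡ 11 (mod 43). 11 = 11.

yes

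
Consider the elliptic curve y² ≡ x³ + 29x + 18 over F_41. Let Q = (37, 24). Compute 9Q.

Double-and-add on 9 = (1001)₂. Start with Q = (37, 24) for the leading 1-bit.
double: tangent at (37, 24): λ = (3·37² + 29)/(2·24) ≡ 36/7. 7⁻¹ ≡ 6 (mod 41), so λ ≡ 36·6 ≡ 11.
  x = λ² - 37 - 37 = 121 - 74 ≡ 6; y = λ·(37 - 6) - 24 ≡ 30. → (6, 30)
double: tangent at (6, 30): λ = (3·6² + 29)/(2·30) ≡ 14/19. 19⁻¹ ≡ 13 (mod 41) since 19·13 = 247 ≡ 1, so λ ≡ 14·13 ≡ 18.
  x = λ² - 6 - 6 = 324 - 12 ≡ 25; y = λ·(6 - 25) - 30 ≡ 38. → (25, 38)
double: tangent at (25, 38): λ = (3·25² + 29)/(2·38) ≡ 18/35. 35⁻¹ ≡ 34 (mod 41) since 35·34 = 1190 ≡ 1, so λ ≡ 18·34 ≡ 38.
  x = λ² - 25 - 25 = 1444 - 50 ≡ 0; y = λ·(25 - 0) - 38 ≡ 10. → (0, 10)
add Q: (0, 10) + (37, 24). λ = (24 - 10)/(37 - 0) ≡ 14/37 mod 41. 37⁻¹ ≡ 10 (mod 41) since 37·10 = 370 ≡ 1, so λ ≡ 17.
  x = λ² - 0 - 37 = 289 - 37 ≡ 6; y = λ·(0 - 6) - 10 ≡ 11. → (6, 11)

(6, 11)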